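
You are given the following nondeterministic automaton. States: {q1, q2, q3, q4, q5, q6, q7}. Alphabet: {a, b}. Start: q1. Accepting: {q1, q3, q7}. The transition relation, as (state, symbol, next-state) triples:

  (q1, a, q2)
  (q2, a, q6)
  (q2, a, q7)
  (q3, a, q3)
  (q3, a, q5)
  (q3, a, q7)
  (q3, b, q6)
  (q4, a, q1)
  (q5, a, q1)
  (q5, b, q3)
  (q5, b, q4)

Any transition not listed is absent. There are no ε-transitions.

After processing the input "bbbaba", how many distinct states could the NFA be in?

Start in {q1}.
Read 'b': q1→∅; now ∅.
The set is empty and remains empty for the remaining 5 symbols.
That set has 0 states.

0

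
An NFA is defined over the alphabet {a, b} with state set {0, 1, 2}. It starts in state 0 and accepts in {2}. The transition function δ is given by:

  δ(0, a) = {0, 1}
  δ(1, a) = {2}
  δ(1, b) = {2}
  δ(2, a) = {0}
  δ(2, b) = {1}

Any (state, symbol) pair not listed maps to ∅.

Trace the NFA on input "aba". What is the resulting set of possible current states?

Start in {0}.
Read 'a': 0→{0, 1}; now {0, 1}.
Read 'b': 0→∅, 1→{2}; now {2}.
Read 'a': 2→{0}; now {0}.

{0}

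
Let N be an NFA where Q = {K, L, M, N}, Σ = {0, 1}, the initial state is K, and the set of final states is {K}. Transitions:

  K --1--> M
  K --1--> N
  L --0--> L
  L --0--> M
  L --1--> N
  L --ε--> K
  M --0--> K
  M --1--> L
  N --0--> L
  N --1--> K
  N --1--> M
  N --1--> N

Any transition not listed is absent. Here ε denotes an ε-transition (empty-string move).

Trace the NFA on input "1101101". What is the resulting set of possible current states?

{K, L, M, N}

Start in {K}.
Read '1': K→{M, N}; now {M, N}.
Read '1': M→{L}, N→{K, M, N}; now {K, L, M, N}.
Read '0': K→∅, L→{L, M}, M→{K}, N→{L}; now {K, L, M}.
Read '1': K→{M, N}, L→{N}, M→{L}; union {L, M, N}; ε-closure = {K, L, M, N}.
Read '1': K→{M, N}, L→{N}, M→{L}, N→{K, M, N}; now {K, L, M, N}.
Read '0': K→∅, L→{L, M}, M→{K}, N→{L}; now {K, L, M}.
Read '1': K→{M, N}, L→{N}, M→{L}; union {L, M, N}; ε-closure = {K, L, M, N}.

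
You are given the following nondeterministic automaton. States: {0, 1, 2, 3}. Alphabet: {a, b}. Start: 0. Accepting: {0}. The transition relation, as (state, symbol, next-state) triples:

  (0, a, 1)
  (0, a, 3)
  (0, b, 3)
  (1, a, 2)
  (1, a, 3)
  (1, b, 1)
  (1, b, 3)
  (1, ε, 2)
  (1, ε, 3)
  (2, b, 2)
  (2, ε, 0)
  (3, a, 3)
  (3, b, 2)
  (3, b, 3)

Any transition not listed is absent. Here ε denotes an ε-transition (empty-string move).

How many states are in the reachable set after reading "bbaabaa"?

Start in {0}.
Read 'b': 0→{3}; now {3}.
Read 'b': 3→{2, 3}; union {2, 3}; ε-closure = {0, 2, 3}.
Read 'a': 0→{1, 3}, 2→∅, 3→{3}; union {1, 3}; ε-closure = {0, 1, 2, 3}.
Read 'a': 0→{1, 3}, 1→{2, 3}, 2→∅, 3→{3}; union {1, 2, 3}; ε-closure = {0, 1, 2, 3}.
Read 'b': 0→{3}, 1→{1, 3}, 2→{2}, 3→{2, 3}; union {1, 2, 3}; ε-closure = {0, 1, 2, 3}.
Read 'a': 0→{1, 3}, 1→{2, 3}, 2→∅, 3→{3}; union {1, 2, 3}; ε-closure = {0, 1, 2, 3}.
Read 'a': 0→{1, 3}, 1→{2, 3}, 2→∅, 3→{3}; union {1, 2, 3}; ε-closure = {0, 1, 2, 3}.
That set has 4 states.

4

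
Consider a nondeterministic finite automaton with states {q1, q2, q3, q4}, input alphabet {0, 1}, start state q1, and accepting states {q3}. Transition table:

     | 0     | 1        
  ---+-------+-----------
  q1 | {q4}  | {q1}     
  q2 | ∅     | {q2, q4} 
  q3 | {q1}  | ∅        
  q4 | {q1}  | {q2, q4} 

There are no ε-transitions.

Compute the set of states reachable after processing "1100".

Start in {q1}.
Read '1': q1→{q1}; now {q1}.
Read '1': q1→{q1}; now {q1}.
Read '0': q1→{q4}; now {q4}.
Read '0': q4→{q1}; now {q1}.

{q1}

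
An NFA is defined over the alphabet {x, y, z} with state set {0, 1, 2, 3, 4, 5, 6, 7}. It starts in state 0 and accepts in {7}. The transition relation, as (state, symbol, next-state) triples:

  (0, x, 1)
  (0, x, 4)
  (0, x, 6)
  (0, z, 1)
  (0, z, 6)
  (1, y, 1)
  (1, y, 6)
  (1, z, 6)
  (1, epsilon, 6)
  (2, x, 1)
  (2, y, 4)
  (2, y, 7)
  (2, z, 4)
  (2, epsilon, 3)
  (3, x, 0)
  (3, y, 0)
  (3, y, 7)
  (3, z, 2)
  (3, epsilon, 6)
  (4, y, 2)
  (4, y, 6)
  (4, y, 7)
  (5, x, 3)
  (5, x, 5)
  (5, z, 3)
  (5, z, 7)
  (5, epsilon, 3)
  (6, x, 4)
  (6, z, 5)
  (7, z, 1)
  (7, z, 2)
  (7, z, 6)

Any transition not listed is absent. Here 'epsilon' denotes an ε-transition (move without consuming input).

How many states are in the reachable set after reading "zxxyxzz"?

Start in {0}.
Read 'z': 0→{1, 6}; now {1, 6}.
Read 'x': 1→∅, 6→{4}; now {4}.
Read 'x': 4→∅; now ∅.
The set is empty and remains empty for the remaining 4 symbols.
That set has 0 states.

0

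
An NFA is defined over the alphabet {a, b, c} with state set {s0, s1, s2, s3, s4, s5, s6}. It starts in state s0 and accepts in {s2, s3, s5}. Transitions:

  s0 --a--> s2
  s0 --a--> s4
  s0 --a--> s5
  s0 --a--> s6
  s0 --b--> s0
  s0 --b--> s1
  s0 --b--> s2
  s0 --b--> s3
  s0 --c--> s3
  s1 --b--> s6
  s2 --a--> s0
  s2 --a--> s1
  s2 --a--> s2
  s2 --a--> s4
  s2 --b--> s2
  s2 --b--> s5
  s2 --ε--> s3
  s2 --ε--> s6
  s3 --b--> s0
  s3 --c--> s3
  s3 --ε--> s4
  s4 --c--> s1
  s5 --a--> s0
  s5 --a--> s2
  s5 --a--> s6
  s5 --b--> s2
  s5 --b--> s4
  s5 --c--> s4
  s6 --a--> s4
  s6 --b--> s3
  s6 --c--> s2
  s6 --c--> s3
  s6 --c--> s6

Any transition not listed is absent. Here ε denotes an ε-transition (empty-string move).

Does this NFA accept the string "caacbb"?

No

Start in {s0}.
Read 'c': {s0} → {s3, s4}.
Read 'a': {s3, s4} → ∅.
The set is empty and remains empty for the remaining 4 symbols.
The final set ∅ contains no accepting state.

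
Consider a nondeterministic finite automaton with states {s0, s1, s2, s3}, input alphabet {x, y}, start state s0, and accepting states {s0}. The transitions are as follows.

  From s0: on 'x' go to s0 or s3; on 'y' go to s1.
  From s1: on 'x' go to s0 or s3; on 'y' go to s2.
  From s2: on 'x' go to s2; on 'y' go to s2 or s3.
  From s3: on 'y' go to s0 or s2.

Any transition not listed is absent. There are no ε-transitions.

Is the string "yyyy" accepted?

Start in {s0}.
Read 'y': s0→{s1}; now {s1}.
Read 'y': s1→{s2}; now {s2}.
Read 'y': s2→{s2, s3}; now {s2, s3}.
Read 'y': s2→{s2, s3}, s3→{s0, s2}; now {s0, s2, s3}.
The final set {s0, s2, s3} contains the accepting state s0.

Yes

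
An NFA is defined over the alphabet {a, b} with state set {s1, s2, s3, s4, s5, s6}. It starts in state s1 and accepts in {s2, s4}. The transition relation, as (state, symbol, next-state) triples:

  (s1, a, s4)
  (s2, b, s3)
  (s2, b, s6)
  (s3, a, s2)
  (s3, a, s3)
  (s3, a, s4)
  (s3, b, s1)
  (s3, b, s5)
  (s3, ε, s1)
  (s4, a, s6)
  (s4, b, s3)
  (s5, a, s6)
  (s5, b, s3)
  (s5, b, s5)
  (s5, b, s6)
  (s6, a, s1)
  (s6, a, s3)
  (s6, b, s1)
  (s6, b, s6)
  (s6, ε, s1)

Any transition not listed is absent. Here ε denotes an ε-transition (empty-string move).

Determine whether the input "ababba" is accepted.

Yes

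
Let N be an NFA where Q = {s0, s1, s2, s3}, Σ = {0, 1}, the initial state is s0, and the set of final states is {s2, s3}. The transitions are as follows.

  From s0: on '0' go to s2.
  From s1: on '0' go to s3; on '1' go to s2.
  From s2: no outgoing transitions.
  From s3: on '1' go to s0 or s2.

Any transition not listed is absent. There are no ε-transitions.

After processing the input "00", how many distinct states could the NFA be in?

Start in {s0}.
Read '0': {s0} → {s2}.
Read '0': {s2} → ∅.
That set has 0 states.

0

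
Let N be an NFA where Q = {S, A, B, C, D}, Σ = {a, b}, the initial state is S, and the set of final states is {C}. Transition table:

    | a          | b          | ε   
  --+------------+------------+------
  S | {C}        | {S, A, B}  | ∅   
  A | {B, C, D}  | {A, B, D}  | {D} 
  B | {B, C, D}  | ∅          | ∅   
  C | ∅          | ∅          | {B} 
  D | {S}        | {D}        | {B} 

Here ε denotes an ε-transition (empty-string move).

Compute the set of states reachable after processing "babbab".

{S, A, B, D}

Start in {S}.
Read 'b': S→{S, A, B}; union {S, A, B}; ε-closure = {S, A, B, D}.
Read 'a': S→{C}, A→{B, C, D}, B→{B, C, D}, D→{S}; now {S, B, C, D}.
Read 'b': S→{S, A, B}, B→∅, C→∅, D→{D}; now {S, A, B, D}.
Read 'b': S→{S, A, B}, A→{A, B, D}, B→∅, D→{D}; now {S, A, B, D}.
Read 'a': S→{C}, A→{B, C, D}, B→{B, C, D}, D→{S}; now {S, B, C, D}.
Read 'b': S→{S, A, B}, B→∅, C→∅, D→{D}; now {S, A, B, D}.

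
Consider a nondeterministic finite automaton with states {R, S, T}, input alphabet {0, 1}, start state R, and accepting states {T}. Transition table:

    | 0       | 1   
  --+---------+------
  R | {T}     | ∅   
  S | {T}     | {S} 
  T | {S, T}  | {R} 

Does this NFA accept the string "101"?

Start in {R}.
Read '1': R→∅; now ∅.
The set is empty and remains empty for the remaining 2 symbols.
The final set ∅ contains no accepting state.

No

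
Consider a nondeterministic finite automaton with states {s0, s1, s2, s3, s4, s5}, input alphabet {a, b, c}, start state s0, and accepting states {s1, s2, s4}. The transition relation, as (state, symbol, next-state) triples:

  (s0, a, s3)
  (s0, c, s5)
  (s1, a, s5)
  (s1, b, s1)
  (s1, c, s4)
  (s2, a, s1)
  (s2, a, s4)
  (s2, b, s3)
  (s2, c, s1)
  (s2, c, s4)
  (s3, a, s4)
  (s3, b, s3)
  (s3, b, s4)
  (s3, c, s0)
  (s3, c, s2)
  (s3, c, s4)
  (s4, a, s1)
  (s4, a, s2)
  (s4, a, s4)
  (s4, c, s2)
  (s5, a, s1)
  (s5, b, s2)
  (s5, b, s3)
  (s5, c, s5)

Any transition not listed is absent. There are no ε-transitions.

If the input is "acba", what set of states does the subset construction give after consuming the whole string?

{s4}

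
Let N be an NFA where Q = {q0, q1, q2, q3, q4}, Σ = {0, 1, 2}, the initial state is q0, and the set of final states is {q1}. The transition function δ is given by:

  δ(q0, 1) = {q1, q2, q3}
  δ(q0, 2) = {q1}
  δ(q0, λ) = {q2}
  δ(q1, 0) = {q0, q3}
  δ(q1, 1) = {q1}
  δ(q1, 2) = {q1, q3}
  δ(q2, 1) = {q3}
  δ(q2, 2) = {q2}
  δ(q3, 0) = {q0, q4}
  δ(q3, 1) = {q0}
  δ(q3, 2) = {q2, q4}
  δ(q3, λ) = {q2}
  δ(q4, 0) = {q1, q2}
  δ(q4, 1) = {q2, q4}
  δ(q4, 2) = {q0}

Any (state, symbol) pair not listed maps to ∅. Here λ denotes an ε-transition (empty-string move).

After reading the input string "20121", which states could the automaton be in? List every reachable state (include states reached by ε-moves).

{q0, q1, q2, q3, q4}

Start: ε-closure({q0}) = {q0, q2}.
Read '2': {q0, q2} → {q1, q2}.
Read '0': {q1, q2} → {q0, q2, q3}.
Read '1': {q0, q2, q3} → {q0, q1, q2, q3}.
Read '2': {q0, q1, q2, q3} → {q1, q2, q3, q4}.
Read '1': {q1, q2, q3, q4} → {q0, q1, q2, q3, q4}.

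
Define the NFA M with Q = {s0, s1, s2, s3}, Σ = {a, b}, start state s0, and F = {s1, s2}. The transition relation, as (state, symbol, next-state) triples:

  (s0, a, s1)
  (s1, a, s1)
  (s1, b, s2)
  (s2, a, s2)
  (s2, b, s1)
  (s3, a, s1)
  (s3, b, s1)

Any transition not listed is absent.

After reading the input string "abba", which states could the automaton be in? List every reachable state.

Start in {s0}.
Read 'a': {s0} → {s1}.
Read 'b': {s1} → {s2}.
Read 'b': {s2} → {s1}.
Read 'a': {s1} → {s1}.

{s1}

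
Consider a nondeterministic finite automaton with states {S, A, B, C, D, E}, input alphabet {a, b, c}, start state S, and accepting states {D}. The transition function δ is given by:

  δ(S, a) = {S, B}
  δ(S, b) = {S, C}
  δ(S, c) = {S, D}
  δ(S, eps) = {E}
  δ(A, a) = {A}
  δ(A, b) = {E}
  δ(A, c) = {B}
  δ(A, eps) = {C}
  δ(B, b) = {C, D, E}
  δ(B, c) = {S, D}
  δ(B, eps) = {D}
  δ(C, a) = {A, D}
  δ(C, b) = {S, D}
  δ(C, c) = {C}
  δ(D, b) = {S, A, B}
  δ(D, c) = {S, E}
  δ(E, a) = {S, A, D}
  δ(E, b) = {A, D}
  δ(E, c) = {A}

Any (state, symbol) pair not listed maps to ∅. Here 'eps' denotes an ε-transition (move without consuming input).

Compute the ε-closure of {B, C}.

{B, C, D}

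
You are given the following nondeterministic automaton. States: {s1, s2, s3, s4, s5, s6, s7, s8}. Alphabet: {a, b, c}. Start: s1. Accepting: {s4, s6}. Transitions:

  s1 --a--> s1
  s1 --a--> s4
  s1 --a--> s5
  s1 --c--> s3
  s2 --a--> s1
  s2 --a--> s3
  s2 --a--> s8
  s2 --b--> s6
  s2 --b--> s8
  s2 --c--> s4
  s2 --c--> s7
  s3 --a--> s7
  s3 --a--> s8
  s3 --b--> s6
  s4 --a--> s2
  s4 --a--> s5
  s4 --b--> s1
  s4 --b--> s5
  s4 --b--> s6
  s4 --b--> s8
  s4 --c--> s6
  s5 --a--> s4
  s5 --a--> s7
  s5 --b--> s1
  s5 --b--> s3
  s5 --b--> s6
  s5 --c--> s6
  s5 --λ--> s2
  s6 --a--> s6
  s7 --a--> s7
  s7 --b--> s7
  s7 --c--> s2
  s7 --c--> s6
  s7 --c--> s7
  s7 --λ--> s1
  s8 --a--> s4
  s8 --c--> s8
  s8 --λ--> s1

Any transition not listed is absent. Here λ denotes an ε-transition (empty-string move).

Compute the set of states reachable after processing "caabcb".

Start in {s1}.
Read 'c': {s1} → {s3}.
Read 'a': {s3} → {s1, s7, s8}.
Read 'a': {s1, s7, s8} → {s1, s2, s4, s5, s7}.
Read 'b': {s1, s2, s4, s5, s7} → {s1, s2, s3, s5, s6, s7, s8}.
Read 'c': {s1, s2, s3, s5, s6, s7, s8} → {s1, s2, s3, s4, s6, s7, s8}.
Read 'b': {s1, s2, s3, s4, s6, s7, s8} → {s1, s2, s5, s6, s7, s8}.

{s1, s2, s5, s6, s7, s8}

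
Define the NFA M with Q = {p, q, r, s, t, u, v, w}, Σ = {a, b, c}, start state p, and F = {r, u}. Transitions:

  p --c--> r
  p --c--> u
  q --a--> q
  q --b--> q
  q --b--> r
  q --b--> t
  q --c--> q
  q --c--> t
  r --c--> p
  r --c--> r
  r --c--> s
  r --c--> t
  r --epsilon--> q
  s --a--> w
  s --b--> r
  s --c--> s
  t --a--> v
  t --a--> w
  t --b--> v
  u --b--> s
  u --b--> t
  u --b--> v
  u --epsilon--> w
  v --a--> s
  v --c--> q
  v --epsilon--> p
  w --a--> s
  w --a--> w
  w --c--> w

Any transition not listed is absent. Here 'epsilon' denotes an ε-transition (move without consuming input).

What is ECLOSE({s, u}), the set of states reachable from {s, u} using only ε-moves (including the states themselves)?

{s, u, w}

Begin with {s, u}.
ε-move u → w; add w.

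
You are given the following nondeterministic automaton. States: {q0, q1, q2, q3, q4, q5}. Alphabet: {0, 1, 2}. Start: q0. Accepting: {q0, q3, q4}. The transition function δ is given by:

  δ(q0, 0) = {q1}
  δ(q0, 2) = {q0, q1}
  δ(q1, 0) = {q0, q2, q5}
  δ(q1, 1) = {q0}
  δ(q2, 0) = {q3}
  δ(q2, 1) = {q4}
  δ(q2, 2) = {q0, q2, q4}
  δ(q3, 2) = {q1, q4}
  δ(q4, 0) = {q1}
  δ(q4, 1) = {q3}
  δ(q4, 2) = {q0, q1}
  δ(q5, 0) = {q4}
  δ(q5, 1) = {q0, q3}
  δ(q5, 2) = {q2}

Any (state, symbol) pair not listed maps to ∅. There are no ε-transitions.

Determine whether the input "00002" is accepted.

Yes

Start in {q0}.
Read '0': {q0} → {q1}.
Read '0': {q1} → {q0, q2, q5}.
Read '0': {q0, q2, q5} → {q1, q3, q4}.
Read '0': {q1, q3, q4} → {q0, q1, q2, q5}.
Read '2': {q0, q1, q2, q5} → {q0, q1, q2, q4}.
The final set {q0, q1, q2, q4} contains the accepting states q0, q4.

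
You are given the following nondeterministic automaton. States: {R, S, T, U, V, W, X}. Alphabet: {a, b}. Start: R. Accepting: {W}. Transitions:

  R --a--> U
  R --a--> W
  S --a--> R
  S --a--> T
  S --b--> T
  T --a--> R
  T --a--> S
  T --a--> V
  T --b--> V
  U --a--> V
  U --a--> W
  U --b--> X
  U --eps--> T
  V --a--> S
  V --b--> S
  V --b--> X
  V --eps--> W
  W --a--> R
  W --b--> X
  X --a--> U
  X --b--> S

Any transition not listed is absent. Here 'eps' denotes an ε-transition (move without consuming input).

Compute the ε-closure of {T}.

Begin with {T}.
No ε-moves leave this set, so the closure equals the set itself.

{T}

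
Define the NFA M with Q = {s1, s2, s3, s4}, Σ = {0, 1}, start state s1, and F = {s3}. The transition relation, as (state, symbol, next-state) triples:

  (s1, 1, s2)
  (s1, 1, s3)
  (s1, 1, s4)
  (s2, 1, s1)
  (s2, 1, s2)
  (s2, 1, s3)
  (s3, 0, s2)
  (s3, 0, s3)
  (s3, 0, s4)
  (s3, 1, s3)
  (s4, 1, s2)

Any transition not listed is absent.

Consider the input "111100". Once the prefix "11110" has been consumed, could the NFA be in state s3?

Yes

Start in {s1}.
Read '1': s1→{s2, s3, s4}; now {s2, s3, s4}.
Read '1': s2→{s1, s2, s3}, s3→{s3}, s4→{s2}; now {s1, s2, s3}.
Read '1': s1→{s2, s3, s4}, s2→{s1, s2, s3}, s3→{s3}; now {s1, s2, s3, s4}.
Read '1': s1→{s2, s3, s4}, s2→{s1, s2, s3}, s3→{s3}, s4→{s2}; now {s1, s2, s3, s4}.
Read '0': s1→∅, s2→∅, s3→{s2, s3, s4}, s4→∅; now {s2, s3, s4}.
State s3 is in {s2, s3, s4}.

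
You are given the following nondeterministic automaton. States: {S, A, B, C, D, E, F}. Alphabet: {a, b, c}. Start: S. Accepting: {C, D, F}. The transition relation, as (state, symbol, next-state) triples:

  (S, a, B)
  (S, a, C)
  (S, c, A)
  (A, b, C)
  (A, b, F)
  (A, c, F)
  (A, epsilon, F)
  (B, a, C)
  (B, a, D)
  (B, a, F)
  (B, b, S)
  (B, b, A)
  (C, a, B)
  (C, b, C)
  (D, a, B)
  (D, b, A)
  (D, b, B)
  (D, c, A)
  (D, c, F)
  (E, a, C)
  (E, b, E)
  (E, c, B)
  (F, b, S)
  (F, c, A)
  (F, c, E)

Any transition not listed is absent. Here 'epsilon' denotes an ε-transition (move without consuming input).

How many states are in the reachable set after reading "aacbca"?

Start in {S}.
Read 'a': {S} → {B, C}.
Read 'a': {B, C} → {B, C, D, F}.
Read 'c': {B, C, D, F} → {A, E, F}.
Read 'b': {A, E, F} → {S, C, E, F}.
Read 'c': {S, C, E, F} → {A, B, E, F}.
Read 'a': {A, B, E, F} → {C, D, F}.
That set has 3 states.

3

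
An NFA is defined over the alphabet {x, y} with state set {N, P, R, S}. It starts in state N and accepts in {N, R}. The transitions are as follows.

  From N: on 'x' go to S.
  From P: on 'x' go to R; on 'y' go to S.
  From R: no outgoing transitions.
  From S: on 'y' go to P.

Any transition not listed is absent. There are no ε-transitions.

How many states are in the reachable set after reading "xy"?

Start in {N}.
Read 'x': {N} → {S}.
Read 'y': {S} → {P}.
That set has 1 state.

1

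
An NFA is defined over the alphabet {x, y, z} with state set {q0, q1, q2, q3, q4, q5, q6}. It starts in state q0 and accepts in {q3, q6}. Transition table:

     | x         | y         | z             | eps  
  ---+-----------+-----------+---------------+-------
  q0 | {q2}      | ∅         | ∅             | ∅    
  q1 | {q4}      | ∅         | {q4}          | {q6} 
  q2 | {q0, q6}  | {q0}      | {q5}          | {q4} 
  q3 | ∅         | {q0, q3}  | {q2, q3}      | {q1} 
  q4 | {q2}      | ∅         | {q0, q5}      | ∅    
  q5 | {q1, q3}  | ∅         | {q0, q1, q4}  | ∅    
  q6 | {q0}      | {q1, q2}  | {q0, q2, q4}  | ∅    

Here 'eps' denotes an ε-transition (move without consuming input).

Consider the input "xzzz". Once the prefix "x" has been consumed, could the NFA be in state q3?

No

Start in {q0}.
Read 'x': q0→{q2}; union {q2}; ε-closure = {q2, q4}.
State q3 is not in {q2, q4}.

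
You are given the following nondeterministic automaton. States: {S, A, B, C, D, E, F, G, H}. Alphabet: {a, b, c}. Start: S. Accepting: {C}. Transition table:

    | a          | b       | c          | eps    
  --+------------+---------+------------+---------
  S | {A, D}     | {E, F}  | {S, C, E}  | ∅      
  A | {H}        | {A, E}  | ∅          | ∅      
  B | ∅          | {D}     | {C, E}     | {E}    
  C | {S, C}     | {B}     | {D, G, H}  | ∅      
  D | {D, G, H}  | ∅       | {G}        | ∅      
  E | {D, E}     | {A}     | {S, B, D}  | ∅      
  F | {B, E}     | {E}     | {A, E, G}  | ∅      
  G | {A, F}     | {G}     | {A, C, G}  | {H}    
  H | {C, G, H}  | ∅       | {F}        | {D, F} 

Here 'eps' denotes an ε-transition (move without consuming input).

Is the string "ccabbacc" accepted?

Start in {S}.
Read 'c': {S} → {S, C, E}.
Read 'c': {S, C, E} → {S, B, C, D, E, F, G, H}.
Read 'a': {S, B, C, D, E, F, G, H} → {S, A, B, C, D, E, F, G, H}.
Read 'b': {S, A, B, C, D, E, F, G, H} → {A, B, D, E, F, G, H}.
Read 'b': {A, B, D, E, F, G, H} → {A, D, E, F, G, H}.
Read 'a': {A, D, E, F, G, H} → {A, B, C, D, E, F, G, H}.
Read 'c': {A, B, C, D, E, F, G, H} → {S, A, B, C, D, E, F, G, H}.
Read 'c': {S, A, B, C, D, E, F, G, H} → {S, A, B, C, D, E, F, G, H}.
The final set {S, A, B, C, D, E, F, G, H} contains the accepting state C.

Yes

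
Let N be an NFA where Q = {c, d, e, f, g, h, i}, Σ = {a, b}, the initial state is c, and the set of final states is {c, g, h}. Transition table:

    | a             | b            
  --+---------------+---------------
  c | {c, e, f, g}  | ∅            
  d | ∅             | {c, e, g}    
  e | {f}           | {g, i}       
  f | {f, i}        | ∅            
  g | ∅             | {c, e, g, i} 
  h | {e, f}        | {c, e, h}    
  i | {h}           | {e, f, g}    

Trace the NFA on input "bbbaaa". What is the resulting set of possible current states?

∅

Start in {c}.
Read 'b': c→∅; now ∅.
The set is empty and remains empty for the remaining 5 symbols.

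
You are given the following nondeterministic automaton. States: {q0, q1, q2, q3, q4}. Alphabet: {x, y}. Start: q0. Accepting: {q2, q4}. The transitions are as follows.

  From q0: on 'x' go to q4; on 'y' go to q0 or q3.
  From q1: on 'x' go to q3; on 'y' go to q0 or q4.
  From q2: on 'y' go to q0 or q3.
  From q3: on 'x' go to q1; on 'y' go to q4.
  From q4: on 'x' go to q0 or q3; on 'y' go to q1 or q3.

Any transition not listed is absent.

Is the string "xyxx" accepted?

No

Start in {q0}.
Read 'x': {q0} → {q4}.
Read 'y': {q4} → {q1, q3}.
Read 'x': {q1, q3} → {q1, q3}.
Read 'x': {q1, q3} → {q1, q3}.
The final set {q1, q3} contains no accepting state.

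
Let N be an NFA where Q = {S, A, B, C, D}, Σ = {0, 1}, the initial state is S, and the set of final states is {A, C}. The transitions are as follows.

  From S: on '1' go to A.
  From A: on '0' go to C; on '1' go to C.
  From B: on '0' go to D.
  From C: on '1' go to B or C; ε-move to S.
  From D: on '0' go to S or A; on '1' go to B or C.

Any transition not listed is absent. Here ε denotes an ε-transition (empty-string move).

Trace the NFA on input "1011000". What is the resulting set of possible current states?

{S, C}

Start in {S}.
Read '1': {S} → {A}.
Read '0': {A} → {S, C}.
Read '1': {S, C} → {S, A, B, C}.
Read '1': {S, A, B, C} → {S, A, B, C}.
Read '0': {S, A, B, C} → {S, C, D}.
Read '0': {S, C, D} → {S, A}.
Read '0': {S, A} → {S, C}.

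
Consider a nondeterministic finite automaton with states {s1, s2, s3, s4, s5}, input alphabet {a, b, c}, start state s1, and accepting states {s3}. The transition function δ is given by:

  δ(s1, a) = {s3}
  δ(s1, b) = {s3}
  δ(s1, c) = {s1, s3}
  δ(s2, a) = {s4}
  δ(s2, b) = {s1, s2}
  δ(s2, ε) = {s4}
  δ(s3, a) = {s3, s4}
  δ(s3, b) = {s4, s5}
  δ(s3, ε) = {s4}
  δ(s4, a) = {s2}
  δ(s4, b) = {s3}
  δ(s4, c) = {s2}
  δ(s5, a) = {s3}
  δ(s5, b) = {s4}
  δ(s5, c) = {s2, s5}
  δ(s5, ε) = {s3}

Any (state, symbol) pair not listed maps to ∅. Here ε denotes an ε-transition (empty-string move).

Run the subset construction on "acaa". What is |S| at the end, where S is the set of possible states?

Start in {s1}.
Read 'a': {s1} → {s3, s4}.
Read 'c': {s3, s4} → {s2, s4}.
Read 'a': {s2, s4} → {s2, s4}.
Read 'a': {s2, s4} → {s2, s4}.
That set has 2 states.

2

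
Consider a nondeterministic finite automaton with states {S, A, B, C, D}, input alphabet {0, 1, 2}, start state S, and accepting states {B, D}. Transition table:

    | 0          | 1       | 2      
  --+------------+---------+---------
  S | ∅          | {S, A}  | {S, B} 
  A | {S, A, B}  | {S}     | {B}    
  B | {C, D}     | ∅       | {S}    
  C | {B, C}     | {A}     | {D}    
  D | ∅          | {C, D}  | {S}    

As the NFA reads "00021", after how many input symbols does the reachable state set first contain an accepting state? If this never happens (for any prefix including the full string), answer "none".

Start in {S}.
Read '0': {S} → ∅.
The set is empty and remains empty for the remaining 4 symbols.
No reachable set along the way intersects F.

none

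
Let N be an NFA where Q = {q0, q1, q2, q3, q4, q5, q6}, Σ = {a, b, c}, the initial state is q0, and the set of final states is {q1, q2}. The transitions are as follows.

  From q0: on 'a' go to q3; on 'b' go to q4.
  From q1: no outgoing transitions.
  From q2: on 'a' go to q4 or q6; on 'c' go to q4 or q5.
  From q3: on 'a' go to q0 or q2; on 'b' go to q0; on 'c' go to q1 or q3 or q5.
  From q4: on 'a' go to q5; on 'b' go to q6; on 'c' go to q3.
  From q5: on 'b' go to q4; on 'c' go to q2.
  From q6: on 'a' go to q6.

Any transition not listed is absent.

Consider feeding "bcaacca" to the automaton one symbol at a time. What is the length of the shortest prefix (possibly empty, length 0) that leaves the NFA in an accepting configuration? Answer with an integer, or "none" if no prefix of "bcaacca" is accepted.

3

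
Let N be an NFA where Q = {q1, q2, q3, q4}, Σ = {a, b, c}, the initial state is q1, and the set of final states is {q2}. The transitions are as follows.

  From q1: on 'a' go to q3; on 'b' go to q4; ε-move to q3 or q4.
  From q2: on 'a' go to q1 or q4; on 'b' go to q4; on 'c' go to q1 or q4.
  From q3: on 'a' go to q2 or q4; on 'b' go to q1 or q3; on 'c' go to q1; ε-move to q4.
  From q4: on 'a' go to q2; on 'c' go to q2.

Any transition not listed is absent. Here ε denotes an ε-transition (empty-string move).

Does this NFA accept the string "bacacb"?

No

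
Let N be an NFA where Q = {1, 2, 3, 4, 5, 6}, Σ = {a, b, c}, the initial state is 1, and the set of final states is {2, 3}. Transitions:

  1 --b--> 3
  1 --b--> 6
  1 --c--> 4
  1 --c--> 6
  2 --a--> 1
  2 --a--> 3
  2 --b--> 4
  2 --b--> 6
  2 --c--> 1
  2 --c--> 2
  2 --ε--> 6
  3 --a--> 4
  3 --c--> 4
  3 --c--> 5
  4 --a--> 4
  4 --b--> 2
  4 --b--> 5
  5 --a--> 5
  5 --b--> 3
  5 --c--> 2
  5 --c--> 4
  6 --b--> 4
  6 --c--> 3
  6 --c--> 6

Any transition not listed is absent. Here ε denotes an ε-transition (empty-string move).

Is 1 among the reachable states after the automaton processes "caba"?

Start in {1}.
Read 'c': {1} → {4, 6}.
Read 'a': {4, 6} → {4}.
Read 'b': {4} → {2, 5, 6}.
Read 'a': {2, 5, 6} → {1, 3, 5}.
State 1 is in {1, 3, 5}.

Yes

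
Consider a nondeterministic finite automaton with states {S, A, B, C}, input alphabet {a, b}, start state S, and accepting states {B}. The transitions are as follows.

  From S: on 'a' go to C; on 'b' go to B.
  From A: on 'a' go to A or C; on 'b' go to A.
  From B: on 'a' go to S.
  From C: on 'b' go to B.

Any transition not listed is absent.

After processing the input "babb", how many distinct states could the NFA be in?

Start in {S}.
Read 'b': S→{B}; now {B}.
Read 'a': B→{S}; now {S}.
Read 'b': S→{B}; now {B}.
Read 'b': B→∅; now ∅.
That set has 0 states.

0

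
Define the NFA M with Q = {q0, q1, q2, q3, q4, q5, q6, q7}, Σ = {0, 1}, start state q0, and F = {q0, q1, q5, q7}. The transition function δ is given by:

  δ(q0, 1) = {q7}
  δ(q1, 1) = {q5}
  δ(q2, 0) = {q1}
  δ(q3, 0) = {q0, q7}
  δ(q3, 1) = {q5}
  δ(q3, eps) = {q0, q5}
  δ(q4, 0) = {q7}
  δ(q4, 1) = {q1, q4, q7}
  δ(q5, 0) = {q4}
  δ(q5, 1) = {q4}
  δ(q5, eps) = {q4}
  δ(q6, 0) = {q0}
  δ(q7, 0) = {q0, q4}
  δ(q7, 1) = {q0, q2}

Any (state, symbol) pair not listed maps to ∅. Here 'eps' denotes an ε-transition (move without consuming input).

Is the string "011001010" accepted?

No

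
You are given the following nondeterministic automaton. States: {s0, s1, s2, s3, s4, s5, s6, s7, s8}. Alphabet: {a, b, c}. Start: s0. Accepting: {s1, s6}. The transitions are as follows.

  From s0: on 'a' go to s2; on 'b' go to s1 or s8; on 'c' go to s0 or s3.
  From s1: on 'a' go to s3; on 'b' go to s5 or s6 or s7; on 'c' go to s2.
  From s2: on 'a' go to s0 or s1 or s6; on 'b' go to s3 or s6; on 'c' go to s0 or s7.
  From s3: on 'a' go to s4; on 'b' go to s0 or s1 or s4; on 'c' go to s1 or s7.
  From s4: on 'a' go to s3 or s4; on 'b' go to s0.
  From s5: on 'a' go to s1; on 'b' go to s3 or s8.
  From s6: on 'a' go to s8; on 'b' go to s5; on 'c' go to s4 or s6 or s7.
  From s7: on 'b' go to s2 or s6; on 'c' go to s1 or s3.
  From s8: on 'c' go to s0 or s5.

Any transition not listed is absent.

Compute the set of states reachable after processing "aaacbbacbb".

Start in {s0}.
Read 'a': {s0} → {s2}.
Read 'a': {s2} → {s0, s1, s6}.
Read 'a': {s0, s1, s6} → {s2, s3, s8}.
Read 'c': {s2, s3, s8} → {s0, s1, s5, s7}.
Read 'b': {s0, s1, s5, s7} → {s1, s2, s3, s5, s6, s7, s8}.
Read 'b': {s1, s2, s3, s5, s6, s7, s8} → {s0, s1, s2, s3, s4, s5, s6, s7, s8}.
Read 'a': {s0, s1, s2, s3, s4, s5, s6, s7, s8} → {s0, s1, s2, s3, s4, s6, s8}.
Read 'c': {s0, s1, s2, s3, s4, s6, s8} → {s0, s1, s2, s3, s4, s5, s6, s7}.
Read 'b': {s0, s1, s2, s3, s4, s5, s6, s7} → {s0, s1, s2, s3, s4, s5, s6, s7, s8}.
Read 'b': {s0, s1, s2, s3, s4, s5, s6, s7, s8} → {s0, s1, s2, s3, s4, s5, s6, s7, s8}.

{s0, s1, s2, s3, s4, s5, s6, s7, s8}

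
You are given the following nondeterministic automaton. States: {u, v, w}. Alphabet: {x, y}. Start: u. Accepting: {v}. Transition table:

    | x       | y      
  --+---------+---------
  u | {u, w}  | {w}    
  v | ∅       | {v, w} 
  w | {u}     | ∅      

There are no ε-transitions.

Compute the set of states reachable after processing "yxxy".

{w}

Start in {u}.
Read 'y': {u} → {w}.
Read 'x': {w} → {u}.
Read 'x': {u} → {u, w}.
Read 'y': {u, w} → {w}.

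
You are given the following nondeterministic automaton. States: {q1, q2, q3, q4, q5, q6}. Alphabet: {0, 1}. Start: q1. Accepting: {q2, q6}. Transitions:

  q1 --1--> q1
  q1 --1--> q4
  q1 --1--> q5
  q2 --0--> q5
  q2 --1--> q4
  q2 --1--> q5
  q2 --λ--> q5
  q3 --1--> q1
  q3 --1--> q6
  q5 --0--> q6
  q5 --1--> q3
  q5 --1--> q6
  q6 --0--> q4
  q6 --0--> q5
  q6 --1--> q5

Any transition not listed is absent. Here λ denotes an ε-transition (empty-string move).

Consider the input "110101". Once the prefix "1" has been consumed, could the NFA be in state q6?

No

Start in {q1}.
Read '1': q1→{q1, q4, q5}; now {q1, q4, q5}.
State q6 is not in {q1, q4, q5}.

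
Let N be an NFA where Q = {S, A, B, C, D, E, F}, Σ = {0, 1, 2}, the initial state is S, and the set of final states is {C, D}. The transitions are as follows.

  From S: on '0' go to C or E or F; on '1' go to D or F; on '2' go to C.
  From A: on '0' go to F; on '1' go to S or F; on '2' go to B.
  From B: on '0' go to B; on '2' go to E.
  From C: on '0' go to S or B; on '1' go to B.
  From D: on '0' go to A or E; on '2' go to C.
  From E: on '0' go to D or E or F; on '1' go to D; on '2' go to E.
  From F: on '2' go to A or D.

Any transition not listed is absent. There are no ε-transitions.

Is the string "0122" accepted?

Start in {S}.
Read '0': S→{C, E, F}; now {C, E, F}.
Read '1': C→{B}, E→{D}, F→∅; now {B, D}.
Read '2': B→{E}, D→{C}; now {C, E}.
Read '2': C→∅, E→{E}; now {E}.
The final set {E} contains no accepting state.

No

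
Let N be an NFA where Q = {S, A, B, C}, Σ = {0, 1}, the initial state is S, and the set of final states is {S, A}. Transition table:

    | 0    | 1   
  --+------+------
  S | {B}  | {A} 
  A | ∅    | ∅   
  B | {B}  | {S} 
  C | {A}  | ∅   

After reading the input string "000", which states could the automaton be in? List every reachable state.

Start in {S}.
Read '0': {S} → {B}.
Read '0': {B} → {B}.
Read '0': {B} → {B}.

{B}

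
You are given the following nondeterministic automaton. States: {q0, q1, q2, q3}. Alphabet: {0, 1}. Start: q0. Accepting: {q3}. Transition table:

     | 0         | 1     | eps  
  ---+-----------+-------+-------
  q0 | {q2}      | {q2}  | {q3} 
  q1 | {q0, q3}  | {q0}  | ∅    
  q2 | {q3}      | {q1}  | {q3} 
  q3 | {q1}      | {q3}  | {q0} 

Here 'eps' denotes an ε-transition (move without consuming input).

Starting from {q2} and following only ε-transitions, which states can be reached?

{q0, q2, q3}

Begin with {q2}.
ε-move q2 → q3; add q3.
ε-move q3 → q0; add q0.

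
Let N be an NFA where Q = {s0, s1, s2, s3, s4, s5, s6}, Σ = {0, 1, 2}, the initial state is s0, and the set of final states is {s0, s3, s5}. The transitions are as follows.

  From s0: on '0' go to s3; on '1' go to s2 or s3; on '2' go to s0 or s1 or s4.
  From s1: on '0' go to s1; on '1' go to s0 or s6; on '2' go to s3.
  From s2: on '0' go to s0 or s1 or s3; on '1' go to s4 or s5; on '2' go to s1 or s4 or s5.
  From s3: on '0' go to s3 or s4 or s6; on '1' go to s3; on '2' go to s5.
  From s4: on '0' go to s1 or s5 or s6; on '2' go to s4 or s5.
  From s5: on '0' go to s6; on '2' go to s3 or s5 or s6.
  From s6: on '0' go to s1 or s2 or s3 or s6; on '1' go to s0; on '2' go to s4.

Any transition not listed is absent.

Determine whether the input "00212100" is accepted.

No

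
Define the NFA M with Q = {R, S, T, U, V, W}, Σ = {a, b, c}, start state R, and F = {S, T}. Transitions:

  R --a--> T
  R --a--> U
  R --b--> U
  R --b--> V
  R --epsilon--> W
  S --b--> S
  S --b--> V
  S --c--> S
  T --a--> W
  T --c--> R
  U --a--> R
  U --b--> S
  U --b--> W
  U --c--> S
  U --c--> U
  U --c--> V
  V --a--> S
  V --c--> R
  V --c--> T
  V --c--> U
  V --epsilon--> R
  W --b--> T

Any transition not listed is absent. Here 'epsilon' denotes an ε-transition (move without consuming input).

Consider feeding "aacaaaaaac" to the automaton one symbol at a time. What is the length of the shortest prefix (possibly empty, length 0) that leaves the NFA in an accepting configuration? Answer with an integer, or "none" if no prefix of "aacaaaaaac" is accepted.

Start: ε-closure({R}) = {R, W}.
Read 'a': {R, W} → {T, U}.
None of the earlier sets intersect F, but {T, U} does.

1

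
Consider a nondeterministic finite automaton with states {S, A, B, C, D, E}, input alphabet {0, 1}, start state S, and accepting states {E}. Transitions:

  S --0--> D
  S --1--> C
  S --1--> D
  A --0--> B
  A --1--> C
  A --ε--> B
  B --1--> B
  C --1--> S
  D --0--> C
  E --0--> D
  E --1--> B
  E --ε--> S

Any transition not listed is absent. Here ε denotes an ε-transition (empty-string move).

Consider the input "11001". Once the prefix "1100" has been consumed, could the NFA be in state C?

Yes

Start in {S}.
Read '1': {S} → {C, D}.
Read '1': {C, D} → {S}.
Read '0': {S} → {D}.
Read '0': {D} → {C}.
State C is in {C}.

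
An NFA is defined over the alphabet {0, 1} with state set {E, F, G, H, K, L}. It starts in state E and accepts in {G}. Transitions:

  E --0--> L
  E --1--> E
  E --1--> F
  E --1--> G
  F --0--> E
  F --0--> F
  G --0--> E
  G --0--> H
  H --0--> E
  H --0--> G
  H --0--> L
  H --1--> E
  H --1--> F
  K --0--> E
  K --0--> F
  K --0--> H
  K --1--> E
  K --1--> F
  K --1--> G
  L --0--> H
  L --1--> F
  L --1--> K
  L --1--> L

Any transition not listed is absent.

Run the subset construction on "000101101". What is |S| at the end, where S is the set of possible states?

5

Start in {E}.
Read '0': {E} → {L}.
Read '0': {L} → {H}.
Read '0': {H} → {E, G, L}.
Read '1': {E, G, L} → {E, F, G, K, L}.
Read '0': {E, F, G, K, L} → {E, F, H, L}.
Read '1': {E, F, H, L} → {E, F, G, K, L}.
Read '1': {E, F, G, K, L} → {E, F, G, K, L}.
Read '0': {E, F, G, K, L} → {E, F, H, L}.
Read '1': {E, F, H, L} → {E, F, G, K, L}.
That set has 5 states.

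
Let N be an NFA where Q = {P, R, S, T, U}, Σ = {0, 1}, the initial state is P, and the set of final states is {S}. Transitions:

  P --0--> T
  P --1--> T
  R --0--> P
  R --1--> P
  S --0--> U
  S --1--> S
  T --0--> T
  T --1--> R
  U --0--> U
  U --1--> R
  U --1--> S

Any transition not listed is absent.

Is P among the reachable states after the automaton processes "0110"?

No

Start in {P}.
Read '0': P→{T}; now {T}.
Read '1': T→{R}; now {R}.
Read '1': R→{P}; now {P}.
Read '0': P→{T}; now {T}.
State P is not in {T}.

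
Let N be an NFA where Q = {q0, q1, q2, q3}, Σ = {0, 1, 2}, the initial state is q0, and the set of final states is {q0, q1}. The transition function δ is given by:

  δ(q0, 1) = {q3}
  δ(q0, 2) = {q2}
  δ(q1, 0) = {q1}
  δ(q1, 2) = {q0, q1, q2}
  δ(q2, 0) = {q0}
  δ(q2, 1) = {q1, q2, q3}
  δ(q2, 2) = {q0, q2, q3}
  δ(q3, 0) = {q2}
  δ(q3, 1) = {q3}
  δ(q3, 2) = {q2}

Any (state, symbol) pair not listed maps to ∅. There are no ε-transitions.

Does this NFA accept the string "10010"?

No

Start in {q0}.
Read '1': {q0} → {q3}.
Read '0': {q3} → {q2}.
Read '0': {q2} → {q0}.
Read '1': {q0} → {q3}.
Read '0': {q3} → {q2}.
The final set {q2} contains no accepting state.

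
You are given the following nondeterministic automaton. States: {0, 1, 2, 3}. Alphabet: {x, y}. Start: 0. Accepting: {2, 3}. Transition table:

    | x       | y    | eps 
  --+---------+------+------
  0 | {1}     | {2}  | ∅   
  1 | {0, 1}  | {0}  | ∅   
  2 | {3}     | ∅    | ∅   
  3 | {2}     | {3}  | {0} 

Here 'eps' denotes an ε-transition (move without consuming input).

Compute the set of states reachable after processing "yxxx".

{0, 1, 3}

Start in {0}.
Read 'y': {0} → {2}.
Read 'x': {2} → {0, 3}.
Read 'x': {0, 3} → {1, 2}.
Read 'x': {1, 2} → {0, 1, 3}.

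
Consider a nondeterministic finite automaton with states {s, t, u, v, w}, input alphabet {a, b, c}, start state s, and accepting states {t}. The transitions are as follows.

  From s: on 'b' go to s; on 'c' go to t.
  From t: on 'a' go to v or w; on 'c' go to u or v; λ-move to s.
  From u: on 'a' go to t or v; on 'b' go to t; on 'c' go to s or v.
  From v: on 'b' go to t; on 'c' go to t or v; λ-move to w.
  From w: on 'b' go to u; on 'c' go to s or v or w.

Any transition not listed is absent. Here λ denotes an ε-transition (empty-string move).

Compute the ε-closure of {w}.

{w}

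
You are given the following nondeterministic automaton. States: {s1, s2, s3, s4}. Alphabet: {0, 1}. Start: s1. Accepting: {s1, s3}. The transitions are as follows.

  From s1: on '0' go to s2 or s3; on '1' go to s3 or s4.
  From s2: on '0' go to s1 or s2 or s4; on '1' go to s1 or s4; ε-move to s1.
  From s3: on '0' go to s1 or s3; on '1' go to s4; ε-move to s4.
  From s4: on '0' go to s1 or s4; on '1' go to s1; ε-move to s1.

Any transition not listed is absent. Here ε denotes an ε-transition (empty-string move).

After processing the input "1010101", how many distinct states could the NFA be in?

3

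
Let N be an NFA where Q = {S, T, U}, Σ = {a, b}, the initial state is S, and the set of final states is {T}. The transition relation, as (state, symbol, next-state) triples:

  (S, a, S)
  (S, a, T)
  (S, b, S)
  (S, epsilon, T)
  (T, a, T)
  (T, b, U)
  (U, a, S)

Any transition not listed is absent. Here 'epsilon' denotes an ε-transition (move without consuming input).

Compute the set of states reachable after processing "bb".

{S, T, U}

Start: ε-closure({S}) = {S, T}.
Read 'b': S→{S}, T→{U}; union {S, U}; ε-closure = {S, T, U}.
Read 'b': S→{S}, T→{U}, U→∅; union {S, U}; ε-closure = {S, T, U}.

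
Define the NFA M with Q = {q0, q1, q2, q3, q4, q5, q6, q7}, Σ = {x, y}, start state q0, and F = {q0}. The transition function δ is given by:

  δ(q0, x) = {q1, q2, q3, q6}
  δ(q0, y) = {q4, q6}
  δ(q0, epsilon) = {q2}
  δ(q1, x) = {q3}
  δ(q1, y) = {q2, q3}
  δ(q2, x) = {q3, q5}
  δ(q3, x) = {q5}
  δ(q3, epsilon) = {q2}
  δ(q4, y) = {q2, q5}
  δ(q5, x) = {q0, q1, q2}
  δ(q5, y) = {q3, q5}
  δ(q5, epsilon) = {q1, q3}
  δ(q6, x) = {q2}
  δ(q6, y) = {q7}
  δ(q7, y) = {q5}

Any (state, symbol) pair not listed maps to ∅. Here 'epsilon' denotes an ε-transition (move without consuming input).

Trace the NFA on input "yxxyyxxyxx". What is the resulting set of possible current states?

Start: ε-closure({q0}) = {q0, q2}.
Read 'y': {q0, q2} → {q4, q6}.
Read 'x': {q4, q6} → {q2}.
Read 'x': {q2} → {q1, q2, q3, q5}.
Read 'y': {q1, q2, q3, q5} → {q1, q2, q3, q5}.
Read 'y': {q1, q2, q3, q5} → {q1, q2, q3, q5}.
Read 'x': {q1, q2, q3, q5} → {q0, q1, q2, q3, q5}.
Read 'x': {q0, q1, q2, q3, q5} → {q0, q1, q2, q3, q5, q6}.
Read 'y': {q0, q1, q2, q3, q5, q6} → {q1, q2, q3, q4, q5, q6, q7}.
Read 'x': {q1, q2, q3, q4, q5, q6, q7} → {q0, q1, q2, q3, q5}.
Read 'x': {q0, q1, q2, q3, q5} → {q0, q1, q2, q3, q5, q6}.

{q0, q1, q2, q3, q5, q6}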